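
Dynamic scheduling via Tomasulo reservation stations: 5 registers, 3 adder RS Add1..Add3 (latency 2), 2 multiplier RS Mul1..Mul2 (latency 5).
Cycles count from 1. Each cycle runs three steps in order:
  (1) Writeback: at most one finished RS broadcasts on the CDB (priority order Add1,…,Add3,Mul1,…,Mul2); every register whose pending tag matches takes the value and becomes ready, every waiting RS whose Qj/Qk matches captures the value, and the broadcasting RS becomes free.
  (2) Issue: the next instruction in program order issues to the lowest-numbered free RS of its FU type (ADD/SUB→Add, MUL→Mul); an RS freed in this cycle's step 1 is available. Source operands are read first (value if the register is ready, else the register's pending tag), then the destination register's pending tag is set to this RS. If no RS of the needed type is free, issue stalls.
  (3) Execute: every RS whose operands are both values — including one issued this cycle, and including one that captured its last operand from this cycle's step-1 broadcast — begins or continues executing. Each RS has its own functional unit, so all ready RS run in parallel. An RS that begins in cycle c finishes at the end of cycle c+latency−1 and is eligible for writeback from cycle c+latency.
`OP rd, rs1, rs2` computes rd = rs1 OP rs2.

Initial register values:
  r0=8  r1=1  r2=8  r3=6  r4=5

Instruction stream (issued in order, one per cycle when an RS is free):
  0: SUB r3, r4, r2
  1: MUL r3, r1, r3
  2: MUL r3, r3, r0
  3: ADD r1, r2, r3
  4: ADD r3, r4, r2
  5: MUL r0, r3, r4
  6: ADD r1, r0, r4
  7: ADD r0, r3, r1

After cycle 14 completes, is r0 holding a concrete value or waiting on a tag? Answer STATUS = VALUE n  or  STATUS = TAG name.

STATUS = TAG Add3

cycle 1: issue SUB r3<-Add1 // r0:8,r1:1,r2:8,r3:Add1,r4:5
cycle 2: issue MUL r3<-Mul1 // r0:8,r1:1,r2:8,r3:Mul1,r4:5
cycle 3: CDB Add1=-3; issue MUL r3<-Mul2 // r0:8,r1:1,r2:8,r3:Mul2,r4:5
cycle 4: issue ADD r1<-Add1 // r0:8,r1:Add1,r2:8,r3:Mul2,r4:5
cycle 5: issue ADD r3<-Add2 // r0:8,r1:Add1,r2:8,r3:Add2,r4:5
cycle 6: stall // r0:8,r1:Add1,r2:8,r3:Add2,r4:5
cycle 7: CDB Add2=13; stall // r0:8,r1:Add1,r2:8,r3:13,r4:5
cycle 8: CDB Mul1=-3; issue MUL r0<-Mul1 // r0:Mul1,r1:Add1,r2:8,r3:13,r4:5
cycle 9: issue ADD r1<-Add2 // r0:Mul1,r1:Add2,r2:8,r3:13,r4:5
cycle 10: issue ADD r0<-Add3 // r0:Add3,r1:Add2,r2:8,r3:13,r4:5
cycle 11: - // r0:Add3,r1:Add2,r2:8,r3:13,r4:5
cycle 12: - // r0:Add3,r1:Add2,r2:8,r3:13,r4:5
cycle 13: CDB Mul1=65 // r0:Add3,r1:Add2,r2:8,r3:13,r4:5
cycle 14: CDB Mul2=-24 // r0:Add3,r1:Add2,r2:8,r3:13,r4:5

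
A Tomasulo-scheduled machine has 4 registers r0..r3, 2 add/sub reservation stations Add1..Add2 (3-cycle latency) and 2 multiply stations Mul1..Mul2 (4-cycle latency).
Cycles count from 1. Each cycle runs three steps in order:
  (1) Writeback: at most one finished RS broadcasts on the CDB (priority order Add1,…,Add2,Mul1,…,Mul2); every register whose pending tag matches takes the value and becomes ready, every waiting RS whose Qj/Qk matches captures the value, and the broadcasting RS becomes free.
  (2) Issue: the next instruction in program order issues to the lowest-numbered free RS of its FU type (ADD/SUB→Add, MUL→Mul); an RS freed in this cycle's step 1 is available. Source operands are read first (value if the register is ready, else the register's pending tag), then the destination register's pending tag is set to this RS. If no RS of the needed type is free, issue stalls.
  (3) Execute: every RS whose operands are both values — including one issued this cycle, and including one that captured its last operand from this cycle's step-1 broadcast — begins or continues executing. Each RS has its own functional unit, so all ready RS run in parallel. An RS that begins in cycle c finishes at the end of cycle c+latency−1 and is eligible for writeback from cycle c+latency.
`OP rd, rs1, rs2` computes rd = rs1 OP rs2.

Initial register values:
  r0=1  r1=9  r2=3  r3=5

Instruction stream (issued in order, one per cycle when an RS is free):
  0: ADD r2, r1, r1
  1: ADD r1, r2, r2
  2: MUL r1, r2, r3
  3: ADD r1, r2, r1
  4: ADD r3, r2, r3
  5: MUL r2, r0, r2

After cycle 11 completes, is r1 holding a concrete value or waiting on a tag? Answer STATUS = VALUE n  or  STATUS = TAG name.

STATUS = VALUE 108

c1: issue ADD r2<-Add1 | r0:1,r1:9,r2:Add1,r3:5
c2: issue ADD r1<-Add2 | r0:1,r1:Add2,r2:Add1,r3:5
c3: issue MUL r1<-Mul1 | r0:1,r1:Mul1,r2:Add1,r3:5
c4: CDB Add1=18; issue ADD r1<-Add1 | r0:1,r1:Add1,r2:18,r3:5
c5: stall | r0:1,r1:Add1,r2:18,r3:5
c6: stall | r0:1,r1:Add1,r2:18,r3:5
c7: CDB Add2=36; issue ADD r3<-Add2 | r0:1,r1:Add1,r2:18,r3:Add2
c8: CDB Mul1=90; issue MUL r2<-Mul1 | r0:1,r1:Add1,r2:Mul1,r3:Add2
c9: - | r0:1,r1:Add1,r2:Mul1,r3:Add2
c10: CDB Add2=23 | r0:1,r1:Add1,r2:Mul1,r3:23
c11: CDB Add1=108 | r0:1,r1:108,r2:Mul1,r3:23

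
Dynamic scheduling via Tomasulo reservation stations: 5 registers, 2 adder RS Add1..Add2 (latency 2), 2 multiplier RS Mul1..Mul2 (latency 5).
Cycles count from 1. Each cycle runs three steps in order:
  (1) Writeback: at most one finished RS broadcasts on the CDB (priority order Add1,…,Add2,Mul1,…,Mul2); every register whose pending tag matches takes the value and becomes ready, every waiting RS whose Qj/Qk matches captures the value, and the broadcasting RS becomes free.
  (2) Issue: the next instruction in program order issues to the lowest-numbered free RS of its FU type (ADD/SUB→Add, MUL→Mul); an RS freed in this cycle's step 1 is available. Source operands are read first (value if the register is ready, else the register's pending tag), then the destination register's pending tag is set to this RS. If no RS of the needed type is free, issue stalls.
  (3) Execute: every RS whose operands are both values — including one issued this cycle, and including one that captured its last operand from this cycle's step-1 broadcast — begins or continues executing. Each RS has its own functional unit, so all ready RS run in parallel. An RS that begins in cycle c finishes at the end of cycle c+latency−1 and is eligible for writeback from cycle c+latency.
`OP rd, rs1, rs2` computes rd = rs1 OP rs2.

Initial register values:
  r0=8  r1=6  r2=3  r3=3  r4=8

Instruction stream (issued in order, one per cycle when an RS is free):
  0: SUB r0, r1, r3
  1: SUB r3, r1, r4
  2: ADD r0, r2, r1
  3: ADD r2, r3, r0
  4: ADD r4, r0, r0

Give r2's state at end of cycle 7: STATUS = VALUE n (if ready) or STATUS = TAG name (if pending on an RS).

c1: issue SUB r0<-Add1 | r0:Add1,r1:6,r2:3,r3:3,r4:8
c2: issue SUB r3<-Add2 | r0:Add1,r1:6,r2:3,r3:Add2,r4:8
c3: CDB Add1=3; issue ADD r0<-Add1 | r0:Add1,r1:6,r2:3,r3:Add2,r4:8
c4: CDB Add2=-2; issue ADD r2<-Add2 | r0:Add1,r1:6,r2:Add2,r3:-2,r4:8
c5: CDB Add1=9; issue ADD r4<-Add1 | r0:9,r1:6,r2:Add2,r3:-2,r4:Add1
c6: - | r0:9,r1:6,r2:Add2,r3:-2,r4:Add1
c7: CDB Add1=18 | r0:9,r1:6,r2:Add2,r3:-2,r4:18

STATUS = TAG Add2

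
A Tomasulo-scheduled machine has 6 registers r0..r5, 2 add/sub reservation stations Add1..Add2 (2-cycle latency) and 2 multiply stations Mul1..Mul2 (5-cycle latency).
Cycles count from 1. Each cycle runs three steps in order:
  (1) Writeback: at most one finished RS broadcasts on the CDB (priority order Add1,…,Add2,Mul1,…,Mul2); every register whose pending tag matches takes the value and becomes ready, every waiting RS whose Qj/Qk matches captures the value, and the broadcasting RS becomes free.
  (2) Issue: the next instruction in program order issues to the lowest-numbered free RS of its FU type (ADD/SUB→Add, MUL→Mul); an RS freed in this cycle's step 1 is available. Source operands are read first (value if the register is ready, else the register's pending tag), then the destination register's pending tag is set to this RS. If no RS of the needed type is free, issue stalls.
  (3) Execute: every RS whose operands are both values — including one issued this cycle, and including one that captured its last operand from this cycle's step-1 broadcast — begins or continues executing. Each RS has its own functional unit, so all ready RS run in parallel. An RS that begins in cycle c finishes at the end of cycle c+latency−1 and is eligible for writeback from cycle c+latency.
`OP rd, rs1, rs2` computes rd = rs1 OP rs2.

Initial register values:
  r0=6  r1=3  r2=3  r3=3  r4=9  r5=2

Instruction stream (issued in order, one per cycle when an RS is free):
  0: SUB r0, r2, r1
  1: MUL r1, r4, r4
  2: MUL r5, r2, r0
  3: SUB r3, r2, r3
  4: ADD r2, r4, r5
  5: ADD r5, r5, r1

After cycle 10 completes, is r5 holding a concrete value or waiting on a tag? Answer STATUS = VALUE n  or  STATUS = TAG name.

cycle 1: issue SUB r0<-Add1 // r0:Add1,r1:3,r2:3,r3:3,r4:9,r5:2
cycle 2: issue MUL r1<-Mul1 // r0:Add1,r1:Mul1,r2:3,r3:3,r4:9,r5:2
cycle 3: CDB Add1=0; issue MUL r5<-Mul2 // r0:0,r1:Mul1,r2:3,r3:3,r4:9,r5:Mul2
cycle 4: issue SUB r3<-Add1 // r0:0,r1:Mul1,r2:3,r3:Add1,r4:9,r5:Mul2
cycle 5: issue ADD r2<-Add2 // r0:0,r1:Mul1,r2:Add2,r3:Add1,r4:9,r5:Mul2
cycle 6: CDB Add1=0; issue ADD r5<-Add1 // r0:0,r1:Mul1,r2:Add2,r3:0,r4:9,r5:Add1
cycle 7: CDB Mul1=81 // r0:0,r1:81,r2:Add2,r3:0,r4:9,r5:Add1
cycle 8: CDB Mul2=0 // r0:0,r1:81,r2:Add2,r3:0,r4:9,r5:Add1
cycle 9: - // r0:0,r1:81,r2:Add2,r3:0,r4:9,r5:Add1
cycle 10: CDB Add1=81 // r0:0,r1:81,r2:Add2,r3:0,r4:9,r5:81

STATUS = VALUE 81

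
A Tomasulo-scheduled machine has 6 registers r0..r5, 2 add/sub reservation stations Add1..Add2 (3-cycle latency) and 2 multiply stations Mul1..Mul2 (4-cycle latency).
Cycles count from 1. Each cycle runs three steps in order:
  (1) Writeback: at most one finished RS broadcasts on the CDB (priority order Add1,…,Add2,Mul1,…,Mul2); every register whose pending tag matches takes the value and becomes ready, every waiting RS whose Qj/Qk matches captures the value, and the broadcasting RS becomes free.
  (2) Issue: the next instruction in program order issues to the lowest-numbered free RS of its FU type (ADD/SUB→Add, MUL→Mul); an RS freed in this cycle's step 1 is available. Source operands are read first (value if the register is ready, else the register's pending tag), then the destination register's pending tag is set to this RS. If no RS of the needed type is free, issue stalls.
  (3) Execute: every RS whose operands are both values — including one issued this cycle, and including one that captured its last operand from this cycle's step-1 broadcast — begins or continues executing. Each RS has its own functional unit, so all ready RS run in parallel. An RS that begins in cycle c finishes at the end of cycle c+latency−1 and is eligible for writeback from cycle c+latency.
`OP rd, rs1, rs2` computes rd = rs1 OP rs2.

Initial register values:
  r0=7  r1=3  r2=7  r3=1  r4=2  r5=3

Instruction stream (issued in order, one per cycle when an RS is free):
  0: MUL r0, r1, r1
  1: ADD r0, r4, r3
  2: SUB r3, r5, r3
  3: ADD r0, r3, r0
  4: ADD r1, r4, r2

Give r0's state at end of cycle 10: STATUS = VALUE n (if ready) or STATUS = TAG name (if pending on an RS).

  c1: issue MUL r0<-Mul1  regs: r0:Mul1,r1:3,r2:7,r3:1,r4:2,r5:3
  c2: issue ADD r0<-Add1  regs: r0:Add1,r1:3,r2:7,r3:1,r4:2,r5:3
  c3: issue SUB r3<-Add2  regs: r0:Add1,r1:3,r2:7,r3:Add2,r4:2,r5:3
  c4: stall  regs: r0:Add1,r1:3,r2:7,r3:Add2,r4:2,r5:3
  c5: CDB Add1=3; issue ADD r0<-Add1  regs: r0:Add1,r1:3,r2:7,r3:Add2,r4:2,r5:3
  c6: CDB Add2=2; issue ADD r1<-Add2  regs: r0:Add1,r1:Add2,r2:7,r3:2,r4:2,r5:3
  c7: CDB Mul1=9  regs: r0:Add1,r1:Add2,r2:7,r3:2,r4:2,r5:3
  c8: -  regs: r0:Add1,r1:Add2,r2:7,r3:2,r4:2,r5:3
  c9: CDB Add1=5  regs: r0:5,r1:Add2,r2:7,r3:2,r4:2,r5:3
  c10: CDB Add2=9  regs: r0:5,r1:9,r2:7,r3:2,r4:2,r5:3

STATUS = VALUE 5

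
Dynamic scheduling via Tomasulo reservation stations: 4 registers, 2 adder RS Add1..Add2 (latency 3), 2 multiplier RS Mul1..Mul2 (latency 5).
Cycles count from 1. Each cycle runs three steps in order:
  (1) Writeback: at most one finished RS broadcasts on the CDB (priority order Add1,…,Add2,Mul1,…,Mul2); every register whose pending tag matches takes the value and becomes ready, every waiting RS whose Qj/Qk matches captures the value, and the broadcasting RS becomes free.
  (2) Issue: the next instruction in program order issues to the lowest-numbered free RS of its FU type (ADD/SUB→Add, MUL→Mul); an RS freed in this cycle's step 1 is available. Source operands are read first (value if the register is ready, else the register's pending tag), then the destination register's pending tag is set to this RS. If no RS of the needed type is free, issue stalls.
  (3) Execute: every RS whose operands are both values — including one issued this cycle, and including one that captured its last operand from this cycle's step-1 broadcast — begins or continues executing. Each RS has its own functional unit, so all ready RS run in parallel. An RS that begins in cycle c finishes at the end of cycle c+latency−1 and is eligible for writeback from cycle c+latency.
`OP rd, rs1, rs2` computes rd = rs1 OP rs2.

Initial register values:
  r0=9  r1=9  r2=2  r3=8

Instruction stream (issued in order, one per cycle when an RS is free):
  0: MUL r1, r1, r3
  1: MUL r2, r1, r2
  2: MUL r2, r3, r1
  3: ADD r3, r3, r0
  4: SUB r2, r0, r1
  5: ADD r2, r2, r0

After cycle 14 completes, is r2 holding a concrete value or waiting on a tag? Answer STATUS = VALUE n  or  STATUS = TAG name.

STATUS = VALUE -54

cycle 1: issue MUL r1<-Mul1 // r0:9,r1:Mul1,r2:2,r3:8
cycle 2: issue MUL r2<-Mul2 // r0:9,r1:Mul1,r2:Mul2,r3:8
cycle 3: stall // r0:9,r1:Mul1,r2:Mul2,r3:8
cycle 4: stall // r0:9,r1:Mul1,r2:Mul2,r3:8
cycle 5: stall // r0:9,r1:Mul1,r2:Mul2,r3:8
cycle 6: CDB Mul1=72; issue MUL r2<-Mul1 // r0:9,r1:72,r2:Mul1,r3:8
cycle 7: issue ADD r3<-Add1 // r0:9,r1:72,r2:Mul1,r3:Add1
cycle 8: issue SUB r2<-Add2 // r0:9,r1:72,r2:Add2,r3:Add1
cycle 9: stall // r0:9,r1:72,r2:Add2,r3:Add1
cycle 10: CDB Add1=17; issue ADD r2<-Add1 // r0:9,r1:72,r2:Add1,r3:17
cycle 11: CDB Add2=-63 // r0:9,r1:72,r2:Add1,r3:17
cycle 12: CDB Mul1=576 // r0:9,r1:72,r2:Add1,r3:17
cycle 13: CDB Mul2=144 // r0:9,r1:72,r2:Add1,r3:17
cycle 14: CDB Add1=-54 // r0:9,r1:72,r2:-54,r3:17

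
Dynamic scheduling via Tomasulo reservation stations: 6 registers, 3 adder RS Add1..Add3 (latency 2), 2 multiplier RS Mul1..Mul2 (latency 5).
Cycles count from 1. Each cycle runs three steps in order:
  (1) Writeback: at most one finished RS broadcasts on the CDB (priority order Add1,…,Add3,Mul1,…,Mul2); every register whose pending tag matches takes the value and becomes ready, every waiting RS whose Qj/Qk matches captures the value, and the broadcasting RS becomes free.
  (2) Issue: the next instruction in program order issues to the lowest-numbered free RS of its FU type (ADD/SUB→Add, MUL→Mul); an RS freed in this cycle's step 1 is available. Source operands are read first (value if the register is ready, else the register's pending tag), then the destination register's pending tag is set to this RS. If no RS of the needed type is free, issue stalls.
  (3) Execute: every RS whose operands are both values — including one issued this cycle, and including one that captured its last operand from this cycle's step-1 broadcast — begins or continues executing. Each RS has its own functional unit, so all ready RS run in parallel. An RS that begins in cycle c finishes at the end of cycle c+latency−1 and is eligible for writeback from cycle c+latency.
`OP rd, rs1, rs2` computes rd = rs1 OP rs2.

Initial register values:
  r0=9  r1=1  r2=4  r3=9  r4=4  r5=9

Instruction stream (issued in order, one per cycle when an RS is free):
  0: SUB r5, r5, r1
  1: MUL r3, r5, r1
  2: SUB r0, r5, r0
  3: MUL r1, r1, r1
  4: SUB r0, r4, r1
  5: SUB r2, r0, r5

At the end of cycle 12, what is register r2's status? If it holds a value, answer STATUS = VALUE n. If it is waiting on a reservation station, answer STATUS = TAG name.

STATUS = TAG Add2

cycle 1: issue SUB r5<-Add1 // r0:9,r1:1,r2:4,r3:9,r4:4,r5:Add1
cycle 2: issue MUL r3<-Mul1 // r0:9,r1:1,r2:4,r3:Mul1,r4:4,r5:Add1
cycle 3: CDB Add1=8; issue SUB r0<-Add1 // r0:Add1,r1:1,r2:4,r3:Mul1,r4:4,r5:8
cycle 4: issue MUL r1<-Mul2 // r0:Add1,r1:Mul2,r2:4,r3:Mul1,r4:4,r5:8
cycle 5: CDB Add1=-1; issue SUB r0<-Add1 // r0:Add1,r1:Mul2,r2:4,r3:Mul1,r4:4,r5:8
cycle 6: issue SUB r2<-Add2 // r0:Add1,r1:Mul2,r2:Add2,r3:Mul1,r4:4,r5:8
cycle 7: - // r0:Add1,r1:Mul2,r2:Add2,r3:Mul1,r4:4,r5:8
cycle 8: CDB Mul1=8 // r0:Add1,r1:Mul2,r2:Add2,r3:8,r4:4,r5:8
cycle 9: CDB Mul2=1 // r0:Add1,r1:1,r2:Add2,r3:8,r4:4,r5:8
cycle 10: - // r0:Add1,r1:1,r2:Add2,r3:8,r4:4,r5:8
cycle 11: CDB Add1=3 // r0:3,r1:1,r2:Add2,r3:8,r4:4,r5:8
cycle 12: - // r0:3,r1:1,r2:Add2,r3:8,r4:4,r5:8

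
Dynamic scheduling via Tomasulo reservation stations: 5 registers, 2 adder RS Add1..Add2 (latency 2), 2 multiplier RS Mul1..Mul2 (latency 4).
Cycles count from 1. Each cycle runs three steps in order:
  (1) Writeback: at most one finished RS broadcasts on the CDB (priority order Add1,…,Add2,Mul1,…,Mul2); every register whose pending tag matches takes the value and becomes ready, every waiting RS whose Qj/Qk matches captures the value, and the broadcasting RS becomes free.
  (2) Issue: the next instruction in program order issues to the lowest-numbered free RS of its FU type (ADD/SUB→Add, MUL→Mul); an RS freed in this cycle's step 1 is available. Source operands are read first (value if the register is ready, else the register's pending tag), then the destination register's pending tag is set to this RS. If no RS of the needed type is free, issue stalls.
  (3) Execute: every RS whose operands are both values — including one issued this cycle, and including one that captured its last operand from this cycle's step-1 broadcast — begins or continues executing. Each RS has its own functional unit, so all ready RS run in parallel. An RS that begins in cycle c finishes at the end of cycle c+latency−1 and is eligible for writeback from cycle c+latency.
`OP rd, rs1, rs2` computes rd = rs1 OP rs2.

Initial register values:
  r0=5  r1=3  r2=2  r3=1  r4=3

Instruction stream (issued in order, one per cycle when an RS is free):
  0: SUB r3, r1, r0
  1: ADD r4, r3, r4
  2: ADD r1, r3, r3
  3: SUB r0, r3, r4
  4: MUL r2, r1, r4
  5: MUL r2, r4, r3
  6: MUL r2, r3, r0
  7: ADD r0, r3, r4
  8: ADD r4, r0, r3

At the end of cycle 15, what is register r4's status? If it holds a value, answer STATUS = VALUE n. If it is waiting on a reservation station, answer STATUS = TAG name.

STATUS = VALUE -3

  c1: issue SUB r3<-Add1  regs: r0:5,r1:3,r2:2,r3:Add1,r4:3
  c2: issue ADD r4<-Add2  regs: r0:5,r1:3,r2:2,r3:Add1,r4:Add2
  c3: CDB Add1=-2; issue ADD r1<-Add1  regs: r0:5,r1:Add1,r2:2,r3:-2,r4:Add2
  c4: stall  regs: r0:5,r1:Add1,r2:2,r3:-2,r4:Add2
  c5: CDB Add1=-4; issue SUB r0<-Add1  regs: r0:Add1,r1:-4,r2:2,r3:-2,r4:Add2
  c6: CDB Add2=1; issue MUL r2<-Mul1  regs: r0:Add1,r1:-4,r2:Mul1,r3:-2,r4:1
  c7: issue MUL r2<-Mul2  regs: r0:Add1,r1:-4,r2:Mul2,r3:-2,r4:1
  c8: CDB Add1=-3; stall  regs: r0:-3,r1:-4,r2:Mul2,r3:-2,r4:1
  c9: stall  regs: r0:-3,r1:-4,r2:Mul2,r3:-2,r4:1
  c10: CDB Mul1=-4; issue MUL r2<-Mul1  regs: r0:-3,r1:-4,r2:Mul1,r3:-2,r4:1
  c11: CDB Mul2=-2; issue ADD r0<-Add1  regs: r0:Add1,r1:-4,r2:Mul1,r3:-2,r4:1
  c12: issue ADD r4<-Add2  regs: r0:Add1,r1:-4,r2:Mul1,r3:-2,r4:Add2
  c13: CDB Add1=-1  regs: r0:-1,r1:-4,r2:Mul1,r3:-2,r4:Add2
  c14: CDB Mul1=6  regs: r0:-1,r1:-4,r2:6,r3:-2,r4:Add2
  c15: CDB Add2=-3  regs: r0:-1,r1:-4,r2:6,r3:-2,r4:-3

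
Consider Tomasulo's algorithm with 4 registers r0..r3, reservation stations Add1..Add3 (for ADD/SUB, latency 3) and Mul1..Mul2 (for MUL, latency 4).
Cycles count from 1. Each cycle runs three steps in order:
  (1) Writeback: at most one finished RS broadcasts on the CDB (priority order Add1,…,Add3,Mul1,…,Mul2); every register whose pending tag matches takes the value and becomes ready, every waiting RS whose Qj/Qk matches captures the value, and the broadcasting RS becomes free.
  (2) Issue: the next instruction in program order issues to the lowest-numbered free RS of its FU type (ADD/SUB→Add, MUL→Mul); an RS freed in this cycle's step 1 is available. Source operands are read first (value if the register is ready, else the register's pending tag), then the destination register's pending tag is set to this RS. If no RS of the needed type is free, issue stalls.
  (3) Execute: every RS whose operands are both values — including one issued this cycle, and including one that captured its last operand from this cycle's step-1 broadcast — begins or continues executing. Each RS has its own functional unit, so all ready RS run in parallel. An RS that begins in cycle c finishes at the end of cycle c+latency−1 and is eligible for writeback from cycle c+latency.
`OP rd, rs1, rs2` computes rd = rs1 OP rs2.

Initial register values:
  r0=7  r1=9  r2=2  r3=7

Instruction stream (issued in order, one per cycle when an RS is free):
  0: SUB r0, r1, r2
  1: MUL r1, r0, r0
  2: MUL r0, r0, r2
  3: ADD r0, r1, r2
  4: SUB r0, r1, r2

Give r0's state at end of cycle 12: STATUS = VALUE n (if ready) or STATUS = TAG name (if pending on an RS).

  c1: issue SUB r0<-Add1  regs: r0:Add1,r1:9,r2:2,r3:7
  c2: issue MUL r1<-Mul1  regs: r0:Add1,r1:Mul1,r2:2,r3:7
  c3: issue MUL r0<-Mul2  regs: r0:Mul2,r1:Mul1,r2:2,r3:7
  c4: CDB Add1=7; issue ADD r0<-Add1  regs: r0:Add1,r1:Mul1,r2:2,r3:7
  c5: issue SUB r0<-Add2  regs: r0:Add2,r1:Mul1,r2:2,r3:7
  c6: -  regs: r0:Add2,r1:Mul1,r2:2,r3:7
  c7: -  regs: r0:Add2,r1:Mul1,r2:2,r3:7
  c8: CDB Mul1=49  regs: r0:Add2,r1:49,r2:2,r3:7
  c9: CDB Mul2=14  regs: r0:Add2,r1:49,r2:2,r3:7
  c10: -  regs: r0:Add2,r1:49,r2:2,r3:7
  c11: CDB Add1=51  regs: r0:Add2,r1:49,r2:2,r3:7
  c12: CDB Add2=47  regs: r0:47,r1:49,r2:2,r3:7

STATUS = VALUE 47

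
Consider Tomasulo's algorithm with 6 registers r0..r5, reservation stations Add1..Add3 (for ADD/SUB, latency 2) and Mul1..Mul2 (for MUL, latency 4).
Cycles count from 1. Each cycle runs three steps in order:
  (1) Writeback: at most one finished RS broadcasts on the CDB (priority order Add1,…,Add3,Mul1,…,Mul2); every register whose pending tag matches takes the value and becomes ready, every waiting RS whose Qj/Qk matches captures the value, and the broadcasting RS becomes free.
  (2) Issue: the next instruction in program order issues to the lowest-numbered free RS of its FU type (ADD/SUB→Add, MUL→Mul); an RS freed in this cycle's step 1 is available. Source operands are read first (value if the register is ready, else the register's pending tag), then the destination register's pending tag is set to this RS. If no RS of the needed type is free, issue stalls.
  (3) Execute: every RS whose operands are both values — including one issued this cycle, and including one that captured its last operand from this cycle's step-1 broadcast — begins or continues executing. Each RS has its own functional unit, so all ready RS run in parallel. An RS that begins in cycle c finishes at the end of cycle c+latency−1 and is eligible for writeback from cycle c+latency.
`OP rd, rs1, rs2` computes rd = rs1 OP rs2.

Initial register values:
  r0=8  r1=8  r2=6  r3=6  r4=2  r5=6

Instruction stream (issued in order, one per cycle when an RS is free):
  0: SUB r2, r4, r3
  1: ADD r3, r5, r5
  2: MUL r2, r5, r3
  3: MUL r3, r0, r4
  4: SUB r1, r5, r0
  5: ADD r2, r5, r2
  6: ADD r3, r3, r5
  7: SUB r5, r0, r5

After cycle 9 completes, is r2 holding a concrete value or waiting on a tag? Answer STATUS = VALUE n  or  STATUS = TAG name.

STATUS = TAG Add2

c1: issue SUB r2<-Add1 | r0:8,r1:8,r2:Add1,r3:6,r4:2,r5:6
c2: issue ADD r3<-Add2 | r0:8,r1:8,r2:Add1,r3:Add2,r4:2,r5:6
c3: CDB Add1=-4; issue MUL r2<-Mul1 | r0:8,r1:8,r2:Mul1,r3:Add2,r4:2,r5:6
c4: CDB Add2=12; issue MUL r3<-Mul2 | r0:8,r1:8,r2:Mul1,r3:Mul2,r4:2,r5:6
c5: issue SUB r1<-Add1 | r0:8,r1:Add1,r2:Mul1,r3:Mul2,r4:2,r5:6
c6: issue ADD r2<-Add2 | r0:8,r1:Add1,r2:Add2,r3:Mul2,r4:2,r5:6
c7: CDB Add1=-2; issue ADD r3<-Add1 | r0:8,r1:-2,r2:Add2,r3:Add1,r4:2,r5:6
c8: CDB Mul1=72; issue SUB r5<-Add3 | r0:8,r1:-2,r2:Add2,r3:Add1,r4:2,r5:Add3
c9: CDB Mul2=16 | r0:8,r1:-2,r2:Add2,r3:Add1,r4:2,r5:Add3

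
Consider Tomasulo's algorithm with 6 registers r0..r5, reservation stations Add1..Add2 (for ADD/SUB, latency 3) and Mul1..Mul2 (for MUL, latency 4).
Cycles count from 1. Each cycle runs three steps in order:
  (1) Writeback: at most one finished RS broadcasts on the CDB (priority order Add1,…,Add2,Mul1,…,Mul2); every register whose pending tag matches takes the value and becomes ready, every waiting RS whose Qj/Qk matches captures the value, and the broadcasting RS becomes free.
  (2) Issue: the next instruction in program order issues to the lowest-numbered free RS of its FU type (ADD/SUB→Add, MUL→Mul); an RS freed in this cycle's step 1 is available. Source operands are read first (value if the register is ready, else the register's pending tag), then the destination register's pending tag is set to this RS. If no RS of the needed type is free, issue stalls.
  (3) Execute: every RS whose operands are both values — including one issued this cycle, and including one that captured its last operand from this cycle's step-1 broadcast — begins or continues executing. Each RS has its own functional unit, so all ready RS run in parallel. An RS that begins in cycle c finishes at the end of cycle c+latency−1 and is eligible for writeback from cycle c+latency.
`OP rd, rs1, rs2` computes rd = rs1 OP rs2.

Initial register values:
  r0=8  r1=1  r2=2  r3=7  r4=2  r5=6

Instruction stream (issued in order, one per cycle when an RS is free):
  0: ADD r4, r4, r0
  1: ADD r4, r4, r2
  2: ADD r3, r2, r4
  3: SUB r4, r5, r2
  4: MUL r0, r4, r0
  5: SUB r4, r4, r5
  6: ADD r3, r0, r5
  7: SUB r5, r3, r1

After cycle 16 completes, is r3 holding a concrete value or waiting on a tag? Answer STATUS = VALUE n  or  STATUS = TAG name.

cycle 1: issue ADD r4<-Add1 // r0:8,r1:1,r2:2,r3:7,r4:Add1,r5:6
cycle 2: issue ADD r4<-Add2 // r0:8,r1:1,r2:2,r3:7,r4:Add2,r5:6
cycle 3: stall // r0:8,r1:1,r2:2,r3:7,r4:Add2,r5:6
cycle 4: CDB Add1=10; issue ADD r3<-Add1 // r0:8,r1:1,r2:2,r3:Add1,r4:Add2,r5:6
cycle 5: stall // r0:8,r1:1,r2:2,r3:Add1,r4:Add2,r5:6
cycle 6: stall // r0:8,r1:1,r2:2,r3:Add1,r4:Add2,r5:6
cycle 7: CDB Add2=12; issue SUB r4<-Add2 // r0:8,r1:1,r2:2,r3:Add1,r4:Add2,r5:6
cycle 8: issue MUL r0<-Mul1 // r0:Mul1,r1:1,r2:2,r3:Add1,r4:Add2,r5:6
cycle 9: stall // r0:Mul1,r1:1,r2:2,r3:Add1,r4:Add2,r5:6
cycle 10: CDB Add1=14; issue SUB r4<-Add1 // r0:Mul1,r1:1,r2:2,r3:14,r4:Add1,r5:6
cycle 11: CDB Add2=4; issue ADD r3<-Add2 // r0:Mul1,r1:1,r2:2,r3:Add2,r4:Add1,r5:6
cycle 12: stall // r0:Mul1,r1:1,r2:2,r3:Add2,r4:Add1,r5:6
cycle 13: stall // r0:Mul1,r1:1,r2:2,r3:Add2,r4:Add1,r5:6
cycle 14: CDB Add1=-2; issue SUB r5<-Add1 // r0:Mul1,r1:1,r2:2,r3:Add2,r4:-2,r5:Add1
cycle 15: CDB Mul1=32 // r0:32,r1:1,r2:2,r3:Add2,r4:-2,r5:Add1
cycle 16: - // r0:32,r1:1,r2:2,r3:Add2,r4:-2,r5:Add1

STATUS = TAG Add2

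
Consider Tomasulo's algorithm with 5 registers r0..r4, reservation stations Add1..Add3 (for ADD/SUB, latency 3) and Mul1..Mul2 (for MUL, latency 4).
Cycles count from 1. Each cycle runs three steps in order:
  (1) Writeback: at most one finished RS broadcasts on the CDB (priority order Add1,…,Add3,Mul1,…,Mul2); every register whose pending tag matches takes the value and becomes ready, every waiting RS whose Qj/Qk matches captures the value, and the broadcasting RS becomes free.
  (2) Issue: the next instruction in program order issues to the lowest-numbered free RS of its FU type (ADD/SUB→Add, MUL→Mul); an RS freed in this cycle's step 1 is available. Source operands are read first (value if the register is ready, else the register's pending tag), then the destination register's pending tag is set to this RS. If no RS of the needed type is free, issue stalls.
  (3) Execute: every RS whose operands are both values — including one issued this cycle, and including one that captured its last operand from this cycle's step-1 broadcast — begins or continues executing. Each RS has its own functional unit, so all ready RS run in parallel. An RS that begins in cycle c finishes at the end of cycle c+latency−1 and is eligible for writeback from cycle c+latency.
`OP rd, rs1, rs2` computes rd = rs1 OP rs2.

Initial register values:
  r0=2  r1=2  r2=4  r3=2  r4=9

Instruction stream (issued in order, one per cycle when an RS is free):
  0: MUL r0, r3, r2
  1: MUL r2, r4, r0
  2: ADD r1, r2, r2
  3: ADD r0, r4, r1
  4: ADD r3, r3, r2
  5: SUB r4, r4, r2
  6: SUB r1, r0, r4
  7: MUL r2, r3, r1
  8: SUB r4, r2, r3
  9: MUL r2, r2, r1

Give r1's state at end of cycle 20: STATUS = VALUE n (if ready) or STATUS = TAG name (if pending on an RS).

STATUS = VALUE 216

c1: issue MUL r0<-Mul1 | r0:Mul1,r1:2,r2:4,r3:2,r4:9
c2: issue MUL r2<-Mul2 | r0:Mul1,r1:2,r2:Mul2,r3:2,r4:9
c3: issue ADD r1<-Add1 | r0:Mul1,r1:Add1,r2:Mul2,r3:2,r4:9
c4: issue ADD r0<-Add2 | r0:Add2,r1:Add1,r2:Mul2,r3:2,r4:9
c5: CDB Mul1=8; issue ADD r3<-Add3 | r0:Add2,r1:Add1,r2:Mul2,r3:Add3,r4:9
c6: stall | r0:Add2,r1:Add1,r2:Mul2,r3:Add3,r4:9
c7: stall | r0:Add2,r1:Add1,r2:Mul2,r3:Add3,r4:9
c8: stall | r0:Add2,r1:Add1,r2:Mul2,r3:Add3,r4:9
c9: CDB Mul2=72; stall | r0:Add2,r1:Add1,r2:72,r3:Add3,r4:9
c10: stall | r0:Add2,r1:Add1,r2:72,r3:Add3,r4:9
c11: stall | r0:Add2,r1:Add1,r2:72,r3:Add3,r4:9
c12: CDB Add1=144; issue SUB r4<-Add1 | r0:Add2,r1:144,r2:72,r3:Add3,r4:Add1
c13: CDB Add3=74; issue SUB r1<-Add3 | r0:Add2,r1:Add3,r2:72,r3:74,r4:Add1
c14: issue MUL r2<-Mul1 | r0:Add2,r1:Add3,r2:Mul1,r3:74,r4:Add1
c15: CDB Add1=-63; issue SUB r4<-Add1 | r0:Add2,r1:Add3,r2:Mul1,r3:74,r4:Add1
c16: CDB Add2=153; issue MUL r2<-Mul2 | r0:153,r1:Add3,r2:Mul2,r3:74,r4:Add1
c17: - | r0:153,r1:Add3,r2:Mul2,r3:74,r4:Add1
c18: - | r0:153,r1:Add3,r2:Mul2,r3:74,r4:Add1
c19: CDB Add3=216 | r0:153,r1:216,r2:Mul2,r3:74,r4:Add1
c20: - | r0:153,r1:216,r2:Mul2,r3:74,r4:Add1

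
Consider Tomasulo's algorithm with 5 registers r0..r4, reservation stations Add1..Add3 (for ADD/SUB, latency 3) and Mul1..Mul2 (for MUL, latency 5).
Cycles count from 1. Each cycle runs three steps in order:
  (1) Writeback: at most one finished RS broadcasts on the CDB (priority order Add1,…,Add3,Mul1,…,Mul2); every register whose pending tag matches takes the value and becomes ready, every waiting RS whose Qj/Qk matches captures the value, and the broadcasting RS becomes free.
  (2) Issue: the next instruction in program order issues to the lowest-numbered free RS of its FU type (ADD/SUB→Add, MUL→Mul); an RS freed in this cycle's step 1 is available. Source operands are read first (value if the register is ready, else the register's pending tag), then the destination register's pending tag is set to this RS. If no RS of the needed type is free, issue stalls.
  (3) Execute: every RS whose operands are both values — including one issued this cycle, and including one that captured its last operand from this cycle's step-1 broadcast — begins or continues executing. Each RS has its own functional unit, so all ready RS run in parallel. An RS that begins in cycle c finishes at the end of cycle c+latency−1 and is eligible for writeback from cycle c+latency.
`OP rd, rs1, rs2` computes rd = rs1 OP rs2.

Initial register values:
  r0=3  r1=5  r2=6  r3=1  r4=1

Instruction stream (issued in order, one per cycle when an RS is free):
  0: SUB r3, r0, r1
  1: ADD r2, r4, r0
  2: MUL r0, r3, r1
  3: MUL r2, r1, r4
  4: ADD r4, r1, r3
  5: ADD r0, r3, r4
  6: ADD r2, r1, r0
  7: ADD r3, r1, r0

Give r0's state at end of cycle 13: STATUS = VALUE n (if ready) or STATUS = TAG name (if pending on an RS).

STATUS = VALUE 1

  c1: issue SUB r3<-Add1  regs: r0:3,r1:5,r2:6,r3:Add1,r4:1
  c2: issue ADD r2<-Add2  regs: r0:3,r1:5,r2:Add2,r3:Add1,r4:1
  c3: issue MUL r0<-Mul1  regs: r0:Mul1,r1:5,r2:Add2,r3:Add1,r4:1
  c4: CDB Add1=-2; issue MUL r2<-Mul2  regs: r0:Mul1,r1:5,r2:Mul2,r3:-2,r4:1
  c5: CDB Add2=4; issue ADD r4<-Add1  regs: r0:Mul1,r1:5,r2:Mul2,r3:-2,r4:Add1
  c6: issue ADD r0<-Add2  regs: r0:Add2,r1:5,r2:Mul2,r3:-2,r4:Add1
  c7: issue ADD r2<-Add3  regs: r0:Add2,r1:5,r2:Add3,r3:-2,r4:Add1
  c8: CDB Add1=3; issue ADD r3<-Add1  regs: r0:Add2,r1:5,r2:Add3,r3:Add1,r4:3
  c9: CDB Mul1=-10  regs: r0:Add2,r1:5,r2:Add3,r3:Add1,r4:3
  c10: CDB Mul2=5  regs: r0:Add2,r1:5,r2:Add3,r3:Add1,r4:3
  c11: CDB Add2=1  regs: r0:1,r1:5,r2:Add3,r3:Add1,r4:3
  c12: -  regs: r0:1,r1:5,r2:Add3,r3:Add1,r4:3
  c13: -  regs: r0:1,r1:5,r2:Add3,r3:Add1,r4:3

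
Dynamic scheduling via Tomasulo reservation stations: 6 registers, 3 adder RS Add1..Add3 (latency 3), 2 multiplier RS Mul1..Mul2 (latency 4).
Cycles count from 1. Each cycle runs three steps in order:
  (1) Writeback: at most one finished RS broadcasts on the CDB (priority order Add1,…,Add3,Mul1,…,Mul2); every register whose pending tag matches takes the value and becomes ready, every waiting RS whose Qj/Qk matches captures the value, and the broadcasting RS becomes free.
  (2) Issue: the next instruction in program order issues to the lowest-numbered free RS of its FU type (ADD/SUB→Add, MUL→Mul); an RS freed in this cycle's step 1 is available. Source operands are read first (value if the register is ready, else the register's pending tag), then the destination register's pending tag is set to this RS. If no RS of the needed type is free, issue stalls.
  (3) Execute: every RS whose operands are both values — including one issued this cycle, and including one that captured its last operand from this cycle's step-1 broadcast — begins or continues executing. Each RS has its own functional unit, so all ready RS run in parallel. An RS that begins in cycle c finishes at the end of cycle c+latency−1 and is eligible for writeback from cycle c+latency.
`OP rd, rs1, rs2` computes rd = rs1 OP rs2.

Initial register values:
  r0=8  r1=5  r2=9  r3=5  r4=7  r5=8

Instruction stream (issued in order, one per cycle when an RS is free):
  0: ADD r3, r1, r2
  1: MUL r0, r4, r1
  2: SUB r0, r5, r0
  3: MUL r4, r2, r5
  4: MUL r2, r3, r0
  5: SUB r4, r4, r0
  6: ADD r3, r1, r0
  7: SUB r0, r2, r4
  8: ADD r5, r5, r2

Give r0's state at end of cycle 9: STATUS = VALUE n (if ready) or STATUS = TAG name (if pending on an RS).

STATUS = TAG Add2

cycle 1: issue ADD r3<-Add1 // r0:8,r1:5,r2:9,r3:Add1,r4:7,r5:8
cycle 2: issue MUL r0<-Mul1 // r0:Mul1,r1:5,r2:9,r3:Add1,r4:7,r5:8
cycle 3: issue SUB r0<-Add2 // r0:Add2,r1:5,r2:9,r3:Add1,r4:7,r5:8
cycle 4: CDB Add1=14; issue MUL r4<-Mul2 // r0:Add2,r1:5,r2:9,r3:14,r4:Mul2,r5:8
cycle 5: stall // r0:Add2,r1:5,r2:9,r3:14,r4:Mul2,r5:8
cycle 6: CDB Mul1=35; issue MUL r2<-Mul1 // r0:Add2,r1:5,r2:Mul1,r3:14,r4:Mul2,r5:8
cycle 7: issue SUB r4<-Add1 // r0:Add2,r1:5,r2:Mul1,r3:14,r4:Add1,r5:8
cycle 8: CDB Mul2=72; issue ADD r3<-Add3 // r0:Add2,r1:5,r2:Mul1,r3:Add3,r4:Add1,r5:8
cycle 9: CDB Add2=-27; issue SUB r0<-Add2 // r0:Add2,r1:5,r2:Mul1,r3:Add3,r4:Add1,r5:8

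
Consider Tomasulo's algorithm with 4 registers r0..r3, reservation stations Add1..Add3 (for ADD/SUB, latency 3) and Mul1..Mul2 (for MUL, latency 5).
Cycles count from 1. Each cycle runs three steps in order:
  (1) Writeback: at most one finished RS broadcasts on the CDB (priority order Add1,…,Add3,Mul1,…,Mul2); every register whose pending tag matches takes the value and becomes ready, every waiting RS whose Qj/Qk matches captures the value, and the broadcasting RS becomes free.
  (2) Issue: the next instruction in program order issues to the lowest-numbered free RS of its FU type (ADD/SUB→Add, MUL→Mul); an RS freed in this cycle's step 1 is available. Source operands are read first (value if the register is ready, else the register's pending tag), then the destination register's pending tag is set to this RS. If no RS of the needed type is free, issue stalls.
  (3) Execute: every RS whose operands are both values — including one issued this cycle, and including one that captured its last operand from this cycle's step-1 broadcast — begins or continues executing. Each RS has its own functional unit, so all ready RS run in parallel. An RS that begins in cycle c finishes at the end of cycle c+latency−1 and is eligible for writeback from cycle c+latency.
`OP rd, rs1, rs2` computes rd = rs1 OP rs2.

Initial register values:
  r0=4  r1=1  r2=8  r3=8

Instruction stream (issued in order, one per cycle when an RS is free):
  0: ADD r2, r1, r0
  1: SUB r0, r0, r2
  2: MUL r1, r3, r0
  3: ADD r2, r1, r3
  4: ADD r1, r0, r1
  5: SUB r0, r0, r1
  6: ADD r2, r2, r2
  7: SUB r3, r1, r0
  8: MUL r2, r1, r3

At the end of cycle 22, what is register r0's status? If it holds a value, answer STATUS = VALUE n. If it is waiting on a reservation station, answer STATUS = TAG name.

STATUS = VALUE 8

c1: issue ADD r2<-Add1 | r0:4,r1:1,r2:Add1,r3:8
c2: issue SUB r0<-Add2 | r0:Add2,r1:1,r2:Add1,r3:8
c3: issue MUL r1<-Mul1 | r0:Add2,r1:Mul1,r2:Add1,r3:8
c4: CDB Add1=5; issue ADD r2<-Add1 | r0:Add2,r1:Mul1,r2:Add1,r3:8
c5: issue ADD r1<-Add3 | r0:Add2,r1:Add3,r2:Add1,r3:8
c6: stall | r0:Add2,r1:Add3,r2:Add1,r3:8
c7: CDB Add2=-1; issue SUB r0<-Add2 | r0:Add2,r1:Add3,r2:Add1,r3:8
c8: stall | r0:Add2,r1:Add3,r2:Add1,r3:8
c9: stall | r0:Add2,r1:Add3,r2:Add1,r3:8
c10: stall | r0:Add2,r1:Add3,r2:Add1,r3:8
c11: stall | r0:Add2,r1:Add3,r2:Add1,r3:8
c12: CDB Mul1=-8; stall | r0:Add2,r1:Add3,r2:Add1,r3:8
c13: stall | r0:Add2,r1:Add3,r2:Add1,r3:8
c14: stall | r0:Add2,r1:Add3,r2:Add1,r3:8
c15: CDB Add1=0; issue ADD r2<-Add1 | r0:Add2,r1:Add3,r2:Add1,r3:8
c16: CDB Add3=-9; issue SUB r3<-Add3 | r0:Add2,r1:-9,r2:Add1,r3:Add3
c17: issue MUL r2<-Mul1 | r0:Add2,r1:-9,r2:Mul1,r3:Add3
c18: CDB Add1=0 | r0:Add2,r1:-9,r2:Mul1,r3:Add3
c19: CDB Add2=8 | r0:8,r1:-9,r2:Mul1,r3:Add3
c20: - | r0:8,r1:-9,r2:Mul1,r3:Add3
c21: - | r0:8,r1:-9,r2:Mul1,r3:Add3
c22: CDB Add3=-17 | r0:8,r1:-9,r2:Mul1,r3:-17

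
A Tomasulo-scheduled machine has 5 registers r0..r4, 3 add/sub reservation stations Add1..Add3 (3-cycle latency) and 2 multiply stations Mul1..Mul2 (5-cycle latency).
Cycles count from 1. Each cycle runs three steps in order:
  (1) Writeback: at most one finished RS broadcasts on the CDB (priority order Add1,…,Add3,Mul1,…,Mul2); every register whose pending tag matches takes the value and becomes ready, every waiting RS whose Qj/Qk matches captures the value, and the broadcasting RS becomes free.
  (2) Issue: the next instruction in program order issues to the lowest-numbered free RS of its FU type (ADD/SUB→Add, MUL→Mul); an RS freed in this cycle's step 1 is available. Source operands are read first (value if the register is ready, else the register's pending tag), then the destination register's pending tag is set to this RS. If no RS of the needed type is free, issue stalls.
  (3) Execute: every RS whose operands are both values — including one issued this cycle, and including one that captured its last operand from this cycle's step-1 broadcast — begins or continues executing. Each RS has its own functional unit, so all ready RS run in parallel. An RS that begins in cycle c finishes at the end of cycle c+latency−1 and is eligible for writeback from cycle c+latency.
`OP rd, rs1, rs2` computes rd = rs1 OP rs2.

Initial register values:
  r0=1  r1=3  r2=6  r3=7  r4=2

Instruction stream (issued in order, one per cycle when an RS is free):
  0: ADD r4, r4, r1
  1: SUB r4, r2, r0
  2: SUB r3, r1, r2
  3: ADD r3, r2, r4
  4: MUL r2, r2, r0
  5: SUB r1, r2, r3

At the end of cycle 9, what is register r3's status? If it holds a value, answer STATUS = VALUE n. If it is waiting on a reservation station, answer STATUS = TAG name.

STATUS = VALUE 11

  c1: issue ADD r4<-Add1  regs: r0:1,r1:3,r2:6,r3:7,r4:Add1
  c2: issue SUB r4<-Add2  regs: r0:1,r1:3,r2:6,r3:7,r4:Add2
  c3: issue SUB r3<-Add3  regs: r0:1,r1:3,r2:6,r3:Add3,r4:Add2
  c4: CDB Add1=5; issue ADD r3<-Add1  regs: r0:1,r1:3,r2:6,r3:Add1,r4:Add2
  c5: CDB Add2=5; issue MUL r2<-Mul1  regs: r0:1,r1:3,r2:Mul1,r3:Add1,r4:5
  c6: CDB Add3=-3; issue SUB r1<-Add2  regs: r0:1,r1:Add2,r2:Mul1,r3:Add1,r4:5
  c7: -  regs: r0:1,r1:Add2,r2:Mul1,r3:Add1,r4:5
  c8: CDB Add1=11  regs: r0:1,r1:Add2,r2:Mul1,r3:11,r4:5
  c9: -  regs: r0:1,r1:Add2,r2:Mul1,r3:11,r4:5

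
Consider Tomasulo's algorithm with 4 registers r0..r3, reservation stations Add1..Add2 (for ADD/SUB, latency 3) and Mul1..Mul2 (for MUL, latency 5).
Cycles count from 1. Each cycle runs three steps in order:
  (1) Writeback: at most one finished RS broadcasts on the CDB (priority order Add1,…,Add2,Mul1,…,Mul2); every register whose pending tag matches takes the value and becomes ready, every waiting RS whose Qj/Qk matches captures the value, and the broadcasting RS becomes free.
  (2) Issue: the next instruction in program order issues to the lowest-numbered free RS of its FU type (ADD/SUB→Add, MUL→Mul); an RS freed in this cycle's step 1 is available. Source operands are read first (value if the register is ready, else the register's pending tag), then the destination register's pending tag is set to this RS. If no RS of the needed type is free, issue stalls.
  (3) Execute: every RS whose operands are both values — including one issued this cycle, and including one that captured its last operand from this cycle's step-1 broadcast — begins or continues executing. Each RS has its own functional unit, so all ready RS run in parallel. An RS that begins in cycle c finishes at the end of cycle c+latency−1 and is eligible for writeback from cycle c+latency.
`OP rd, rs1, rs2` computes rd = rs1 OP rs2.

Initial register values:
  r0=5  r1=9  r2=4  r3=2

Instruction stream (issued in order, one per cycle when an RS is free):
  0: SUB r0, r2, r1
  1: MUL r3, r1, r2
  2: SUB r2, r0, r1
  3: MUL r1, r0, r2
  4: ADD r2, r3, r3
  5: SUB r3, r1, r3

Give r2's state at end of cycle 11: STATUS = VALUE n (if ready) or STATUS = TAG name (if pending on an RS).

STATUS = VALUE 72

cycle 1: issue SUB r0<-Add1 // r0:Add1,r1:9,r2:4,r3:2
cycle 2: issue MUL r3<-Mul1 // r0:Add1,r1:9,r2:4,r3:Mul1
cycle 3: issue SUB r2<-Add2 // r0:Add1,r1:9,r2:Add2,r3:Mul1
cycle 4: CDB Add1=-5; issue MUL r1<-Mul2 // r0:-5,r1:Mul2,r2:Add2,r3:Mul1
cycle 5: issue ADD r2<-Add1 // r0:-5,r1:Mul2,r2:Add1,r3:Mul1
cycle 6: stall // r0:-5,r1:Mul2,r2:Add1,r3:Mul1
cycle 7: CDB Add2=-14; issue SUB r3<-Add2 // r0:-5,r1:Mul2,r2:Add1,r3:Add2
cycle 8: CDB Mul1=36 // r0:-5,r1:Mul2,r2:Add1,r3:Add2
cycle 9: - // r0:-5,r1:Mul2,r2:Add1,r3:Add2
cycle 10: - // r0:-5,r1:Mul2,r2:Add1,r3:Add2
cycle 11: CDB Add1=72 // r0:-5,r1:Mul2,r2:72,r3:Add2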